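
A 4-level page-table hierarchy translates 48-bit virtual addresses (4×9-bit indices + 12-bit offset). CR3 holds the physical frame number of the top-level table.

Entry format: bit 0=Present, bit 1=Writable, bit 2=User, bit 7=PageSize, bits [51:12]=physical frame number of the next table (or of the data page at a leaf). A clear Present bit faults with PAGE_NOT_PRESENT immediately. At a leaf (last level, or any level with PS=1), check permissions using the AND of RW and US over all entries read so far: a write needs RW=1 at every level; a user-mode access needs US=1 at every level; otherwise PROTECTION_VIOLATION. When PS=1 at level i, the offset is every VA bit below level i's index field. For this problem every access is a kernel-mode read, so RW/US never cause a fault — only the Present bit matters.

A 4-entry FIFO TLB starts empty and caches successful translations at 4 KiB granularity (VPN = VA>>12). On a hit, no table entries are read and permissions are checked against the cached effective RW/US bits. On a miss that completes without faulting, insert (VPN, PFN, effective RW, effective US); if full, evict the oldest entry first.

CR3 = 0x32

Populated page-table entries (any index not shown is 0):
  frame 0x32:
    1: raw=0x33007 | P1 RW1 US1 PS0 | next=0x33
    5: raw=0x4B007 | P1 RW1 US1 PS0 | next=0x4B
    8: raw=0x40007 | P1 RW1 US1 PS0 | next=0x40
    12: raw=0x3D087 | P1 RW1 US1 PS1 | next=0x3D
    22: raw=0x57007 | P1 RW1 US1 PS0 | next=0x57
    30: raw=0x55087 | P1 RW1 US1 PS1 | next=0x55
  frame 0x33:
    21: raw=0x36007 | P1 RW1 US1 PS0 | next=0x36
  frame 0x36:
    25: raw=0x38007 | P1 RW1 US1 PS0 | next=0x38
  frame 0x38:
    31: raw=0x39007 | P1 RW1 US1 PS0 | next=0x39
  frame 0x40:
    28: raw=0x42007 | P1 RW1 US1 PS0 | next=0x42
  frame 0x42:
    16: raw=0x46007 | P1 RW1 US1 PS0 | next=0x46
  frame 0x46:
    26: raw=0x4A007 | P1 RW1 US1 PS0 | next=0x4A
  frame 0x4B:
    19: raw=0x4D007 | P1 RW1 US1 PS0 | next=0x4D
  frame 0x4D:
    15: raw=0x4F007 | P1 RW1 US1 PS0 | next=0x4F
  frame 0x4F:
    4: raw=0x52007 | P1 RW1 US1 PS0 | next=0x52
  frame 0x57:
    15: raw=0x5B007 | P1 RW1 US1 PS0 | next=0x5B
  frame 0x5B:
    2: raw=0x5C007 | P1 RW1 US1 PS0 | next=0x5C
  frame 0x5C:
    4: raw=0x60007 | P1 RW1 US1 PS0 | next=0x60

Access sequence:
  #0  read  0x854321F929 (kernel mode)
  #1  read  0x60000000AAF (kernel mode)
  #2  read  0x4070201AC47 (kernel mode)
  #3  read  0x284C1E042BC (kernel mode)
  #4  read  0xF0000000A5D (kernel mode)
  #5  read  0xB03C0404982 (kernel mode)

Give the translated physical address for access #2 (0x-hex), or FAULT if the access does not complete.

Walk each access:
#0 VA=0x854321F929 (r,kernel):
  L0 @0x32[1] → 0x33007  P=1,RW=1,US=1,PS=0
  L1 @0x33[21] → 0x36007  P=1,RW=1,US=1,PS=0
  L2 @0x36[25] → 0x38007  P=1,RW=1,US=1,PS=0
  L3 @0x38[31] → 0x39007  P=1,RW=1,US=1,PS=0
  ⇒ phys 0x39929  [4 reads]
#1 VA=0x60000000AAF (r,kernel):
  L0 @0x32[12] → 0x3D087  P=1,RW=1,US=1,PS=1
  ⇒ phys 0x3DAAF (huge @L0)  [1 reads]
#2 VA=0x4070201AC47 (r,kernel):
  L0 @0x32[8] → 0x40007  P=1,RW=1,US=1,PS=0
  L1 @0x40[28] → 0x42007  P=1,RW=1,US=1,PS=0
  L2 @0x42[16] → 0x46007  P=1,RW=1,US=1,PS=0
  L3 @0x46[26] → 0x4A007  P=1,RW=1,US=1,PS=0
  ⇒ phys 0x4AC47  [4 reads]
#3 VA=0x284C1E042BC (r,kernel):
  L0 @0x32[5] → 0x4B007  P=1,RW=1,US=1,PS=0
  L1 @0x4B[19] → 0x4D007  P=1,RW=1,US=1,PS=0
  L2 @0x4D[15] → 0x4F007  P=1,RW=1,US=1,PS=0
  L3 @0x4F[4] → 0x52007  P=1,RW=1,US=1,PS=0
  ⇒ phys 0x522BC  [4 reads]
#4 VA=0xF0000000A5D (r,kernel):
  L0 @0x32[30] → 0x55087  P=1,RW=1,US=1,PS=1
  ⇒ phys 0x55A5D (huge @L0)  [1 reads]
#5 VA=0xB03C0404982 (r,kernel):
  L0 @0x32[22] → 0x57007  P=1,RW=1,US=1,PS=0
  L1 @0x57[15] → 0x5B007  P=1,RW=1,US=1,PS=0
  L2 @0x5B[2] → 0x5C007  P=1,RW=1,US=1,PS=0
  L3 @0x5C[4] → 0x60007  P=1,RW=1,US=1,PS=0
  ⇒ phys 0x60982  [4 reads]

Access #2 PA: 0x4AC47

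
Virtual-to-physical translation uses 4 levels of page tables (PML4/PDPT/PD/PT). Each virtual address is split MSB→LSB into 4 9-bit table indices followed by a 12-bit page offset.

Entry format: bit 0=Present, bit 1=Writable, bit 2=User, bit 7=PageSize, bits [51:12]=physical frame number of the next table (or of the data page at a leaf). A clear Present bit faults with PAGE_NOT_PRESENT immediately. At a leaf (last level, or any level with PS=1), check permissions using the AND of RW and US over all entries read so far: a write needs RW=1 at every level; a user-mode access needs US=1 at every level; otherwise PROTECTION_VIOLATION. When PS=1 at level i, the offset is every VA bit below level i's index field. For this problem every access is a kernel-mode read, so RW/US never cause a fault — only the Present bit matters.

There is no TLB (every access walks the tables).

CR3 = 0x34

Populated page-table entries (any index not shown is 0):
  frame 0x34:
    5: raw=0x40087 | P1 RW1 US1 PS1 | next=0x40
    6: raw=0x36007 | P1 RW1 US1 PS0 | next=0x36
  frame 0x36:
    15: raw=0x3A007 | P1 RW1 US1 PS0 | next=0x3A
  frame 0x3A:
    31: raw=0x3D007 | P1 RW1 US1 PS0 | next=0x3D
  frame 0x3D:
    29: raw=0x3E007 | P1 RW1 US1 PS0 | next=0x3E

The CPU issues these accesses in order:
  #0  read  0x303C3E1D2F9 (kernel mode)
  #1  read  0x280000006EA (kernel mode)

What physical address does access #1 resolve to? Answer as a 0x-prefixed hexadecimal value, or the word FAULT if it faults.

Per-access translation:
#0 VA=0x303C3E1D2F9 (r,kernel):
  lvl0: tbl 0x34, slot 6 ⇒ 0x36007 (P1/RW1/US1/PS0)
  lvl1: tbl 0x36, slot 15 ⇒ 0x3A007 (P1/RW1/US1/PS0)
  lvl2: tbl 0x3A, slot 31 ⇒ 0x3D007 (P1/RW1/US1/PS0)
  lvl3: tbl 0x3D, slot 29 ⇒ 0x3E007 (P1/RW1/US1/PS0)
  ⇒ phys 0x3E2F9  [4 reads]
#1 VA=0x280000006EA (r,kernel):
  lvl0: tbl 0x34, slot 5 ⇒ 0x40087 (P1/RW1/US1/PS1)
  ⇒ phys 0x406EA (huge @L0)  [1 reads]

Access #1 PA: 0x406EA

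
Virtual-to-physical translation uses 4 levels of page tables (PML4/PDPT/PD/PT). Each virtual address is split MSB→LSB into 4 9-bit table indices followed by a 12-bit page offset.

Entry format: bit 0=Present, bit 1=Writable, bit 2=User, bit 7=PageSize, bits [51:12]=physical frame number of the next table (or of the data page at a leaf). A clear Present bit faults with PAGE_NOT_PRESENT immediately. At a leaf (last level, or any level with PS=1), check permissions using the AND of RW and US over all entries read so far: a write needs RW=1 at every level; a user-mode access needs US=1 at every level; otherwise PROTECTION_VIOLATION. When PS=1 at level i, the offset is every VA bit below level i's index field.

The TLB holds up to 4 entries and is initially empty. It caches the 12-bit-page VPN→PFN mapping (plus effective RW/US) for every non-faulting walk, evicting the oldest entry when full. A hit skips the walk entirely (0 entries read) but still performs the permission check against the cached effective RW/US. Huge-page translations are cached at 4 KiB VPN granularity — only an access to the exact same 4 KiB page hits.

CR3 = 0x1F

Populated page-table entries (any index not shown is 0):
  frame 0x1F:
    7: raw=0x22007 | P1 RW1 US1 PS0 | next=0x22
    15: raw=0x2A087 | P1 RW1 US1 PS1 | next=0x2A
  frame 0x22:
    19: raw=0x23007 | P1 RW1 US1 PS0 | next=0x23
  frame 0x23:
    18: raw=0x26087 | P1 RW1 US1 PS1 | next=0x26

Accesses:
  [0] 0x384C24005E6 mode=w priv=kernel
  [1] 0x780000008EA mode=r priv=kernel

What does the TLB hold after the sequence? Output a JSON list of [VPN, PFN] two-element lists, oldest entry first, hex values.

Walk each access:
#0 VA=0x384C24005E6 (w,kernel):
  L0 @0x1F[7] → 0x22007  P=1,RW=1,US=1,PS=0
  L1 @0x22[19] → 0x23007  P=1,RW=1,US=1,PS=0
  L2 @0x23[18] → 0x26087  P=1,RW=1,US=1,PS=1
  ⇒ phys 0x265E6 (huge @L2)  [3 reads]
#1 VA=0x780000008EA (r,kernel):
  L0 @0x1F[15] → 0x2A087  P=1,RW=1,US=1,PS=1
  ⇒ phys 0x2A8EA (huge @L0)  [1 reads]

TLB: [["0x384C2400", "0x26"], ["0x78000000", "0x2A"]]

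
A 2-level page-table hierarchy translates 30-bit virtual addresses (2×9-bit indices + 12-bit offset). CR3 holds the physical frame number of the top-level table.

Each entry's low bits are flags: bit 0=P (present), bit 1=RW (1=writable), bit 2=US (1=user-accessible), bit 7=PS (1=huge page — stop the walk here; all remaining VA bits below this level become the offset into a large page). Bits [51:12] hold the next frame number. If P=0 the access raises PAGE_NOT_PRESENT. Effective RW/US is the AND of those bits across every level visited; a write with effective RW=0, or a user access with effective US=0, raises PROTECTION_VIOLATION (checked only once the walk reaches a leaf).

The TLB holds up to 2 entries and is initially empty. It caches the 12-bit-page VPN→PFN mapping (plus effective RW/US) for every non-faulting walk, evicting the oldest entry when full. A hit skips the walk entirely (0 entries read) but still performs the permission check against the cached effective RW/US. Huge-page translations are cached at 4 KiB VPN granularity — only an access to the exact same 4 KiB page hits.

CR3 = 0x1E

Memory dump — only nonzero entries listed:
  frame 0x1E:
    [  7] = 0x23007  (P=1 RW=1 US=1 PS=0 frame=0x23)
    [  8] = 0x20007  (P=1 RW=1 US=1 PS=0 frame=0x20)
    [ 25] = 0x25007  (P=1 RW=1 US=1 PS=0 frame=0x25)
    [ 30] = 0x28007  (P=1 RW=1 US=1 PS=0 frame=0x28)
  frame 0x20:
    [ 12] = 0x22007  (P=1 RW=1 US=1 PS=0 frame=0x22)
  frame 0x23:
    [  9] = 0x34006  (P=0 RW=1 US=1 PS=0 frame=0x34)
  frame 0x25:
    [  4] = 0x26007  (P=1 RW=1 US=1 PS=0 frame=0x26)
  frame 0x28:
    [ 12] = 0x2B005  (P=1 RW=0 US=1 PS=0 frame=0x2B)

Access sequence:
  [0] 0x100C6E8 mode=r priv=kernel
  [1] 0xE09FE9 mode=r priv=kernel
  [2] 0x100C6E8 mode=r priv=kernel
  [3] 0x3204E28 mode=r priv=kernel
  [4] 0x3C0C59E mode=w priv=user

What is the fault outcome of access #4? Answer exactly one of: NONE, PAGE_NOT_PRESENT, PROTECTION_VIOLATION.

Trace:
#0 VA=0x100C6E8 (r,kernel):
  L0 @0x1E[8] → 0x20007  P=1,RW=1,US=1,PS=0
  L1 @0x20[12] → 0x22007  P=1,RW=1,US=1,PS=0
  ⇒ phys 0x226E8  [2 reads]
#1 VA=0xE09FE9 (r,kernel):
  L0 @0x1E[7] → 0x23007  P=1,RW=1,US=1,PS=0
  L1 @0x23[9] → 0x34006  P=0,RW=1,US=1,PS=0
  ⇒ fault: PAGE_NOT_PRESENT  — 2 lookups
#2 VA=0x100C6E8 (r,kernel):
  TLB hit vpn=0x100C → PA=0x226E8
#3 VA=0x3204E28 (r,kernel):
  L0 @0x1E[25] → 0x25007  P=1,RW=1,US=1,PS=0
  L1 @0x25[4] → 0x26007  P=1,RW=1,US=1,PS=0
  ⇒ phys 0x26E28  [2 reads]
#4 VA=0x3C0C59E (w,user):
  L0 @0x1E[30] → 0x28007  P=1,RW=1,US=1,PS=0
  L1 @0x28[12] → 0x2B005  P=1,RW=0,US=1,PS=0
  ⇒ fault: PROTECTION_VIOLATION  — 2 lookups

Access #4 fault: PROTECTION_VIOLATION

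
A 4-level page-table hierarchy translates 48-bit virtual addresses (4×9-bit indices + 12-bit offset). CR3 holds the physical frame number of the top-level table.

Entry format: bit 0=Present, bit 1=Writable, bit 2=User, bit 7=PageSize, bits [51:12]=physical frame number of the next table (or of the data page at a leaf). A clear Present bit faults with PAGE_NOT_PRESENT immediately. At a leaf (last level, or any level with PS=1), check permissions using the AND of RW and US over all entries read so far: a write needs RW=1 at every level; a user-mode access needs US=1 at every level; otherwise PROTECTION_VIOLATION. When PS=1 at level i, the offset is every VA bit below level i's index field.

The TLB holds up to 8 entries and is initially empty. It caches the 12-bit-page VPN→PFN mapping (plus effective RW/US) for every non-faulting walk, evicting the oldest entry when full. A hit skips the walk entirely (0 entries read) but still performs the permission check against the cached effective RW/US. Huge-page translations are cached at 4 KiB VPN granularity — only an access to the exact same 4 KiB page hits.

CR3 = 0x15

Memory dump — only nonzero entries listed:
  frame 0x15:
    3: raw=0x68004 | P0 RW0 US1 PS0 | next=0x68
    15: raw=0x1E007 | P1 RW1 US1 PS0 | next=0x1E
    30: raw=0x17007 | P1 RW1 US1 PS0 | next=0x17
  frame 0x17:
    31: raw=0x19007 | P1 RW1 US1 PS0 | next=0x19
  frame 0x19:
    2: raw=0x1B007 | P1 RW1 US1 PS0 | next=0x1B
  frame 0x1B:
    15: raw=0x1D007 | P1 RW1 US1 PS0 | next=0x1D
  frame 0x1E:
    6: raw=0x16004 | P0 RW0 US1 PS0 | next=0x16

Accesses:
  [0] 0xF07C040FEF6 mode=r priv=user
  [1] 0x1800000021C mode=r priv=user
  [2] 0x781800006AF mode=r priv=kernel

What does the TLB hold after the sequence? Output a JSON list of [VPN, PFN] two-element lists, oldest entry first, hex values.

Trace:
#0 VA=0xF07C040FEF6 (r,user):
  [0] read 0x15 idx=30: raw=0x17007 flags P=1 W=1 U=1 S=0
  [1] read 0x17 idx=31: raw=0x19007 flags P=1 W=1 U=1 S=0
  [2] read 0x19 idx=2: raw=0x1B007 flags P=1 W=1 U=1 S=0
  [3] read 0x1B idx=15: raw=0x1D007 flags P=1 W=1 U=1 S=0
  ⇒ phys 0x1DEF6  [4 reads]
#1 VA=0x1800000021C (r,user):
  [0] read 0x15 idx=3: raw=0x68004 flags P=0 W=0 U=1 S=0
  → PAGE_NOT_PRESENT  (1 entries read)
#2 VA=0x781800006AF (r,kernel):
  [0] read 0x15 idx=15: raw=0x1E007 flags P=1 W=1 U=1 S=0
  [1] read 0x1E idx=6: raw=0x16004 flags P=0 W=0 U=1 S=0
  → PAGE_NOT_PRESENT  (2 entries read)

TLB: [["0xF07C040F", "0x1D"]]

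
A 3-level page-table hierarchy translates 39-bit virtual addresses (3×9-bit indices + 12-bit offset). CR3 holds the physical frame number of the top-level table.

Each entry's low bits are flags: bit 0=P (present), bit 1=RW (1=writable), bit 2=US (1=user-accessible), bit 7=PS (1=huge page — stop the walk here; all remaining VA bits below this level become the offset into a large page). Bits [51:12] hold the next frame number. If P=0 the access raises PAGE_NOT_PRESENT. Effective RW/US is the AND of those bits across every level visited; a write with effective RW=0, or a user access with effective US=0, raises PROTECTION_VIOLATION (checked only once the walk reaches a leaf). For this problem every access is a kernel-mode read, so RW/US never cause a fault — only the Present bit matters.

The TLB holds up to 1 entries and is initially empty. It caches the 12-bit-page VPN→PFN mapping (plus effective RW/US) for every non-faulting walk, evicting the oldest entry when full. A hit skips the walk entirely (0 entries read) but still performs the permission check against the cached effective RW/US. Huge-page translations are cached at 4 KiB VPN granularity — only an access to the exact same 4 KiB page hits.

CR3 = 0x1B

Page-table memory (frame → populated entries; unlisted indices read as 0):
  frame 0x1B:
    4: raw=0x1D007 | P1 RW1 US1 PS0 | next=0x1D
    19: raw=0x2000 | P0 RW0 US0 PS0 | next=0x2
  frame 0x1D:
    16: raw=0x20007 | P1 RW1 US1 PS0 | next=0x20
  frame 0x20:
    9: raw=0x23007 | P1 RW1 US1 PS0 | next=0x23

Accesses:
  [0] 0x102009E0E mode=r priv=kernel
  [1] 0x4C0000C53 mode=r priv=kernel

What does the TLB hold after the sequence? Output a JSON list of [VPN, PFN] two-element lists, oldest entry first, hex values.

Trace:
#0 VA=0x102009E0E (r,kernel):
  lvl0: tbl 0x1B, slot 4 ⇒ 0x1D007 (P1/RW1/US1/PS0)
  lvl1: tbl 0x1D, slot 16 ⇒ 0x20007 (P1/RW1/US1/PS0)
  lvl2: tbl 0x20, slot 9 ⇒ 0x23007 (P1/RW1/US1/PS0)
  → PA=0x23E0E  (3 entries read)
#1 VA=0x4C0000C53 (r,kernel):
  lvl0: tbl 0x1B, slot 19 ⇒ 0x2000 (P0/RW0/US0/PS0)
  ✗ PAGE_NOT_PRESENT  [1 reads]

TLB: [["0x102009", "0x23"]]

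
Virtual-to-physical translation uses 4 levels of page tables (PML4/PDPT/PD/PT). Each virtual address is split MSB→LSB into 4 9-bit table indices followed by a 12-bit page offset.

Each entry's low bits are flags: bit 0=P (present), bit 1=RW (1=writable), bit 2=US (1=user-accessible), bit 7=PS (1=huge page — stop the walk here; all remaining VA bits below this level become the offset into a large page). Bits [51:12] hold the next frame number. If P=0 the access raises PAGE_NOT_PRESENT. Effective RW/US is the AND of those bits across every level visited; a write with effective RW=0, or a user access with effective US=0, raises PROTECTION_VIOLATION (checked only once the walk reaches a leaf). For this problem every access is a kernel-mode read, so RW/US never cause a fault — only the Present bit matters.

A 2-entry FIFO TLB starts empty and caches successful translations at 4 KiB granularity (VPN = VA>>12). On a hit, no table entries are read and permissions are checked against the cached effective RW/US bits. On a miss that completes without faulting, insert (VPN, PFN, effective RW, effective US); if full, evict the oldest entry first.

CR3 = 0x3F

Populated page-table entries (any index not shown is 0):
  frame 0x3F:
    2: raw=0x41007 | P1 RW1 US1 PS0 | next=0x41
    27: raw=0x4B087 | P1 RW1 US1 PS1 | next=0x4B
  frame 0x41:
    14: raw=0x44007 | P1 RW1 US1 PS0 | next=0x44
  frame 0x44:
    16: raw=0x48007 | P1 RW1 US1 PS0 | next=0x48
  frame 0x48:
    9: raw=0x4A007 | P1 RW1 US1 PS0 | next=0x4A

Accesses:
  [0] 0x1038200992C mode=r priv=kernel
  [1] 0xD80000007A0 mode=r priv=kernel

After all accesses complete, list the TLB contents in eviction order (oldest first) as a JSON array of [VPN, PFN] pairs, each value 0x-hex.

Per-access translation:
#0 VA=0x1038200992C (r,kernel):
  lvl0: tbl 0x3F, slot 2 ⇒ 0x41007 (P1/RW1/US1/PS0)
  lvl1: tbl 0x41, slot 14 ⇒ 0x44007 (P1/RW1/US1/PS0)
  lvl2: tbl 0x44, slot 16 ⇒ 0x48007 (P1/RW1/US1/PS0)
  lvl3: tbl 0x48, slot 9 ⇒ 0x4A007 (P1/RW1/US1/PS0)
  ⇒ phys 0x4A92C  [4 reads]
#1 VA=0xD80000007A0 (r,kernel):
  lvl0: tbl 0x3F, slot 27 ⇒ 0x4B087 (P1/RW1/US1/PS1)
  ⇒ phys 0x4B7A0 (huge @L0)  [1 reads]

TLB: [["0x10382009", "0x4A"], ["0xD8000000", "0x4B"]]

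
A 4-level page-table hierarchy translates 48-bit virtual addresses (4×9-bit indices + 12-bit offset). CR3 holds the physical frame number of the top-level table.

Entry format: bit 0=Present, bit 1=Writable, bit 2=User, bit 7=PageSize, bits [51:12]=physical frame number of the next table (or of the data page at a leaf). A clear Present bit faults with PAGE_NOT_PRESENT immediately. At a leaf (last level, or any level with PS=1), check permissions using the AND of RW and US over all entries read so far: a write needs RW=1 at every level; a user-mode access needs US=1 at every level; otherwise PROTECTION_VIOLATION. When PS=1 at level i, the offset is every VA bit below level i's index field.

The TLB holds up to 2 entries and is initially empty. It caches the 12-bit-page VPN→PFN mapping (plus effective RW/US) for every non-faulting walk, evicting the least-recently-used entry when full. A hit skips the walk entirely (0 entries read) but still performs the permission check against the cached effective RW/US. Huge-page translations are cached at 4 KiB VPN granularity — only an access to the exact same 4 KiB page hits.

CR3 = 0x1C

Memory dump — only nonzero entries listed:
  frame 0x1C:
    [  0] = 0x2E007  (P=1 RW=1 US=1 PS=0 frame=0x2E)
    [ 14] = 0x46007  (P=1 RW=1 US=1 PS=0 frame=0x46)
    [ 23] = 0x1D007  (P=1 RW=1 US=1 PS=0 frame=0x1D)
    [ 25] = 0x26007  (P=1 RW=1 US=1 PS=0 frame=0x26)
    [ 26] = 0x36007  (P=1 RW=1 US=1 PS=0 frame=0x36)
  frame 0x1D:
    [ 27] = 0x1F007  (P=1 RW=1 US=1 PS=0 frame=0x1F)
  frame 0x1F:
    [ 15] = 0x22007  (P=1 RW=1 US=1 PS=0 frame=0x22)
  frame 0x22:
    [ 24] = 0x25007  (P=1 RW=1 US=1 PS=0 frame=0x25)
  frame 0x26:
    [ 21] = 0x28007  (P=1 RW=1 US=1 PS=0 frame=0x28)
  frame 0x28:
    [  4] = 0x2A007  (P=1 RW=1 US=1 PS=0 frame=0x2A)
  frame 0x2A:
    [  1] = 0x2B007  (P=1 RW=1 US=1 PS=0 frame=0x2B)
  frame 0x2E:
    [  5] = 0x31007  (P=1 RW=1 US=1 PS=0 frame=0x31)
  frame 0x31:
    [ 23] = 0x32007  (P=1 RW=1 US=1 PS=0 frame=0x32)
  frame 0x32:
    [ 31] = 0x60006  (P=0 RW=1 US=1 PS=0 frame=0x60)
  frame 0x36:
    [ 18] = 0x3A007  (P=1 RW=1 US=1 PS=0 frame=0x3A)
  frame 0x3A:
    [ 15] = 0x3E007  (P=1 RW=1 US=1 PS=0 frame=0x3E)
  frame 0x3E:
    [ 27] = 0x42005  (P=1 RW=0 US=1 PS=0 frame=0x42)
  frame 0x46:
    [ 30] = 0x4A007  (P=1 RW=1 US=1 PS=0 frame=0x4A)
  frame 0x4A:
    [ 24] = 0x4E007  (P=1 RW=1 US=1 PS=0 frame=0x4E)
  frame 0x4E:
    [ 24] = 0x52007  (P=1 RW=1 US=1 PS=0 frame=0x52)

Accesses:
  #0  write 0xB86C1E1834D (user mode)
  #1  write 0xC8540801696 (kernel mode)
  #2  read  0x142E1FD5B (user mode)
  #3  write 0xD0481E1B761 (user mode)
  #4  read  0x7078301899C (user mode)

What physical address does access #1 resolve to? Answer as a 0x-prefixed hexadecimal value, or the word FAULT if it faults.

Walk each access:
#0 VA=0xB86C1E1834D (w,user):
  L0: frame=0x1C idx=23 entry=0x1D007 [P=1 RW=1 US=1 PS=0]
  L1: frame=0x1D idx=27 entry=0x1F007 [P=1 RW=1 US=1 PS=0]
  L2: frame=0x1F idx=15 entry=0x22007 [P=1 RW=1 US=1 PS=0]
  L3: frame=0x22 idx=24 entry=0x25007 [P=1 RW=1 US=1 PS=0]
  → PA=0x2534D  (4 entries read)
#1 VA=0xC8540801696 (w,kernel):
  L0: frame=0x1C idx=25 entry=0x26007 [P=1 RW=1 US=1 PS=0]
  L1: frame=0x26 idx=21 entry=0x28007 [P=1 RW=1 US=1 PS=0]
  L2: frame=0x28 idx=4 entry=0x2A007 [P=1 RW=1 US=1 PS=0]
  L3: frame=0x2A idx=1 entry=0x2B007 [P=1 RW=1 US=1 PS=0]
  → PA=0x2B696  (4 entries read)
#2 VA=0x142E1FD5B (r,user):
  L0: frame=0x1C idx=0 entry=0x2E007 [P=1 RW=1 US=1 PS=0]
  L1: frame=0x2E idx=5 entry=0x31007 [P=1 RW=1 US=1 PS=0]
  L2: frame=0x31 idx=23 entry=0x32007 [P=1 RW=1 US=1 PS=0]
  L3: frame=0x32 idx=31 entry=0x60006 [P=0 RW=1 US=1 PS=0]
  ✗ PAGE_NOT_PRESENT  [4 reads]
#3 VA=0xD0481E1B761 (w,user):
  L0: frame=0x1C idx=26 entry=0x36007 [P=1 RW=1 US=1 PS=0]
  L1: frame=0x36 idx=18 entry=0x3A007 [P=1 RW=1 US=1 PS=0]
  L2: frame=0x3A idx=15 entry=0x3E007 [P=1 RW=1 US=1 PS=0]
  L3: frame=0x3E idx=27 entry=0x42005 [P=1 RW=0 US=1 PS=0]
  ✗ PROTECTION_VIOLATION  [4 reads]
#4 VA=0x7078301899C (r,user):
  L0: frame=0x1C idx=14 entry=0x46007 [P=1 RW=1 US=1 PS=0]
  L1: frame=0x46 idx=30 entry=0x4A007 [P=1 RW=1 US=1 PS=0]
  L2: frame=0x4A idx=24 entry=0x4E007 [P=1 RW=1 US=1 PS=0]
  L3: frame=0x4E idx=24 entry=0x52007 [P=1 RW=1 US=1 PS=0]
  → PA=0x5299C  (4 entries read)

Access #1 PA: 0x2B696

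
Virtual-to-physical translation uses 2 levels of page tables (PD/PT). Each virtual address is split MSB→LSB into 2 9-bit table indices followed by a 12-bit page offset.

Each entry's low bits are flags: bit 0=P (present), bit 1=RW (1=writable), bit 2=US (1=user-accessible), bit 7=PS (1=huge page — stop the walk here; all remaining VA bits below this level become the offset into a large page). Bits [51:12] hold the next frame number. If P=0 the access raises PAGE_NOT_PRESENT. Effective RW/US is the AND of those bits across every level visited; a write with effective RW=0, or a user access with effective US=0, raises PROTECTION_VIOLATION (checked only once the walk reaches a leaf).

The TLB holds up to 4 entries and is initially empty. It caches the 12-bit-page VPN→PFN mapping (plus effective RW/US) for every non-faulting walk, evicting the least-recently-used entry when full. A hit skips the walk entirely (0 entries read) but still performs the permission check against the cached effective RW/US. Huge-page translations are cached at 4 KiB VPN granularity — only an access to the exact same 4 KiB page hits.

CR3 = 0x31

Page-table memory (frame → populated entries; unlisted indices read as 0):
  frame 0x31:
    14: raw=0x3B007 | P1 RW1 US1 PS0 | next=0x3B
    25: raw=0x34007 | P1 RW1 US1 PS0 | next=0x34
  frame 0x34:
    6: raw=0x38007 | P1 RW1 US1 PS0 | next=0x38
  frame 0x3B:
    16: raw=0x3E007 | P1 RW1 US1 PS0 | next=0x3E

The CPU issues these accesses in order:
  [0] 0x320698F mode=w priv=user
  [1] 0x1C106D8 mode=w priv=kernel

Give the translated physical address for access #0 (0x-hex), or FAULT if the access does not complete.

Walk each access:
#0 VA=0x320698F (w,user):
  lvl0: tbl 0x31, slot 25 ⇒ 0x34007 (P1/RW1/US1/PS0)
  lvl1: tbl 0x34, slot 6 ⇒ 0x38007 (P1/RW1/US1/PS0)
  ✓ 0x3898F  — 2 lookups
#1 VA=0x1C106D8 (w,kernel):
  lvl0: tbl 0x31, slot 14 ⇒ 0x3B007 (P1/RW1/US1/PS0)
  lvl1: tbl 0x3B, slot 16 ⇒ 0x3E007 (P1/RW1/US1/PS0)
  ✓ 0x3E6D8  — 2 lookups

Access #0 PA: 0x3898F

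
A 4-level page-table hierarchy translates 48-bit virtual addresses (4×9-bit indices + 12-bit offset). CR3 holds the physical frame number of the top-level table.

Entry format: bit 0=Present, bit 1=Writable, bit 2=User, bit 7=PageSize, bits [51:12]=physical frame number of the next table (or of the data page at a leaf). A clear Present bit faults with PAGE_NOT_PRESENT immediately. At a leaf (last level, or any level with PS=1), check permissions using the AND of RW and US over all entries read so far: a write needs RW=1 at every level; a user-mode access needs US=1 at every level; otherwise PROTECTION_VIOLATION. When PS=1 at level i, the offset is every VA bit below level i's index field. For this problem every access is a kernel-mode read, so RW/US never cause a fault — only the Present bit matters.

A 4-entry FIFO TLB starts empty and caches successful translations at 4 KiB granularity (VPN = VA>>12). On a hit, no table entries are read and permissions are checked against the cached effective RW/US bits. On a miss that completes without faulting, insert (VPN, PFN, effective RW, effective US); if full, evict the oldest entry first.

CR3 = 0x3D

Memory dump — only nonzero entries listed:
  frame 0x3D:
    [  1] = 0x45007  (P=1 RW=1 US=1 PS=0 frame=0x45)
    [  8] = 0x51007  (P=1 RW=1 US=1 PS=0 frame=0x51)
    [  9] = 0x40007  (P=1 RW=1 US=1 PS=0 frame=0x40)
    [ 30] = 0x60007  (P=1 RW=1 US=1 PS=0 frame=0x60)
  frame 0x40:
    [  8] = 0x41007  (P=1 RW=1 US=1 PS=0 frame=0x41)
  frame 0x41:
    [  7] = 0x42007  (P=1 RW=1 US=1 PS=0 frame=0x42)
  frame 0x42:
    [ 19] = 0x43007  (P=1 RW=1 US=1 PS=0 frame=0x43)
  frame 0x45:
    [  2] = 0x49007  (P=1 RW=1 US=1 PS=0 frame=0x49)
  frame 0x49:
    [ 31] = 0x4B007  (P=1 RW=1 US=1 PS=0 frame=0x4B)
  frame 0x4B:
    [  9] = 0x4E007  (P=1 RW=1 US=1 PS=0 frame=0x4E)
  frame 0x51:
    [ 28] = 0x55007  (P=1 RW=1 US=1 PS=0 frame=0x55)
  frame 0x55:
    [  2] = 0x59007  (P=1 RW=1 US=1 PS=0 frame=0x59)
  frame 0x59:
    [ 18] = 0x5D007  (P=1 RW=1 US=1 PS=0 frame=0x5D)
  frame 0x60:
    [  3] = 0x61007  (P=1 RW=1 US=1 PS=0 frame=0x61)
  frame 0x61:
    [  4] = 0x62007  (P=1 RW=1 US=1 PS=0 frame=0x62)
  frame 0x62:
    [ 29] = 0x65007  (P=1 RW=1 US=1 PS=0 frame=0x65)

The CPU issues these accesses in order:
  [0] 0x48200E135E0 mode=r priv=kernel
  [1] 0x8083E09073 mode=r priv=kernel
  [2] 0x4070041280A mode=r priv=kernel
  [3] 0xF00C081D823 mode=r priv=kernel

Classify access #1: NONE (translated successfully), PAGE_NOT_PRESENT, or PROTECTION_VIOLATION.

Per-access translation:
#0 VA=0x48200E135E0 (r,kernel):
  lvl0: tbl 0x3D, slot 9 ⇒ 0x40007 (P1/RW1/US1/PS0)
  lvl1: tbl 0x40, slot 8 ⇒ 0x41007 (P1/RW1/US1/PS0)
  lvl2: tbl 0x41, slot 7 ⇒ 0x42007 (P1/RW1/US1/PS0)
  lvl3: tbl 0x42, slot 19 ⇒ 0x43007 (P1/RW1/US1/PS0)
  ⇒ phys 0x435E0  [4 reads]
#1 VA=0x8083E09073 (r,kernel):
  lvl0: tbl 0x3D, slot 1 ⇒ 0x45007 (P1/RW1/US1/PS0)
  lvl1: tbl 0x45, slot 2 ⇒ 0x49007 (P1/RW1/US1/PS0)
  lvl2: tbl 0x49, slot 31 ⇒ 0x4B007 (P1/RW1/US1/PS0)
  lvl3: tbl 0x4B, slot 9 ⇒ 0x4E007 (P1/RW1/US1/PS0)
  ⇒ phys 0x4E073  [4 reads]
#2 VA=0x4070041280A (r,kernel):
  lvl0: tbl 0x3D, slot 8 ⇒ 0x51007 (P1/RW1/US1/PS0)
  lvl1: tbl 0x51, slot 28 ⇒ 0x55007 (P1/RW1/US1/PS0)
  lvl2: tbl 0x55, slot 2 ⇒ 0x59007 (P1/RW1/US1/PS0)
  lvl3: tbl 0x59, slot 18 ⇒ 0x5D007 (P1/RW1/US1/PS0)
  ⇒ phys 0x5D80A  [4 reads]
#3 VA=0xF00C081D823 (r,kernel):
  lvl0: tbl 0x3D, slot 30 ⇒ 0x60007 (P1/RW1/US1/PS0)
  lvl1: tbl 0x60, slot 3 ⇒ 0x61007 (P1/RW1/US1/PS0)
  lvl2: tbl 0x61, slot 4 ⇒ 0x62007 (P1/RW1/US1/PS0)
  lvl3: tbl 0x62, slot 29 ⇒ 0x65007 (P1/RW1/US1/PS0)
  ⇒ phys 0x65823  [4 reads]

Access #1 fault: NONE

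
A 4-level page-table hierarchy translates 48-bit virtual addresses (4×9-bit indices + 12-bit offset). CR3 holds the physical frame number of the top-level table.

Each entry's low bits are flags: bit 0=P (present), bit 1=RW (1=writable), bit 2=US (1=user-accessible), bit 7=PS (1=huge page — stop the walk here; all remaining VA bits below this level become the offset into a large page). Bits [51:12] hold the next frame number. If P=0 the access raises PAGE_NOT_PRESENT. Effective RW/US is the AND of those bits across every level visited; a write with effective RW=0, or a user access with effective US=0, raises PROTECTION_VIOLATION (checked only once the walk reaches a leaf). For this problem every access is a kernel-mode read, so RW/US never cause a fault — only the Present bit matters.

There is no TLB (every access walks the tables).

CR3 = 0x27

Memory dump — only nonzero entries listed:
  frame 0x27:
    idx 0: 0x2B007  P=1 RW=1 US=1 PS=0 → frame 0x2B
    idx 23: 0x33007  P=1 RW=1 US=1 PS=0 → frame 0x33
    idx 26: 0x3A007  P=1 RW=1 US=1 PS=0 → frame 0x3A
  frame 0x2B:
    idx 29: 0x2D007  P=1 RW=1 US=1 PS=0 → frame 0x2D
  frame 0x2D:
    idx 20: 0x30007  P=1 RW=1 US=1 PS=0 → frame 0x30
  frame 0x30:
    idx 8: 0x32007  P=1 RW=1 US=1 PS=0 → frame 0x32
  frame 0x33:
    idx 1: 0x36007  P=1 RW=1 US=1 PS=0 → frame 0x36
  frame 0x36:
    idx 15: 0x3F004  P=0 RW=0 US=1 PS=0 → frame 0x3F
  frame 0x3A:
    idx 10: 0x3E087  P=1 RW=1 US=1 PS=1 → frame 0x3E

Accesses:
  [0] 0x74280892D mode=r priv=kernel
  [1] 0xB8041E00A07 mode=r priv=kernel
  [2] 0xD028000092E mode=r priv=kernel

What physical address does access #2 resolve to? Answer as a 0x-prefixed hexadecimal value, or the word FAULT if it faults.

Trace:
#0 VA=0x74280892D (r,kernel):
  L0 @0x27[0] → 0x2B007  P=1,RW=1,US=1,PS=0
  L1 @0x2B[29] → 0x2D007  P=1,RW=1,US=1,PS=0
  L2 @0x2D[20] → 0x30007  P=1,RW=1,US=1,PS=0
  L3 @0x30[8] → 0x32007  P=1,RW=1,US=1,PS=0
  ✓ 0x3292D  — 4 lookups
#1 VA=0xB8041E00A07 (r,kernel):
  L0 @0x27[23] → 0x33007  P=1,RW=1,US=1,PS=0
  L1 @0x33[1] → 0x36007  P=1,RW=1,US=1,PS=0
  L2 @0x36[15] → 0x3F004  P=0,RW=0,US=1,PS=0
  ✗ PAGE_NOT_PRESENT  [3 reads]
#2 VA=0xD028000092E (r,kernel):
  L0 @0x27[26] → 0x3A007  P=1,RW=1,US=1,PS=0
  L1 @0x3A[10] → 0x3E087  P=1,RW=1,US=1,PS=1
  ✓ 0x3E92E (huge @L1)  — 2 lookups

Access #2 PA: 0x3E92E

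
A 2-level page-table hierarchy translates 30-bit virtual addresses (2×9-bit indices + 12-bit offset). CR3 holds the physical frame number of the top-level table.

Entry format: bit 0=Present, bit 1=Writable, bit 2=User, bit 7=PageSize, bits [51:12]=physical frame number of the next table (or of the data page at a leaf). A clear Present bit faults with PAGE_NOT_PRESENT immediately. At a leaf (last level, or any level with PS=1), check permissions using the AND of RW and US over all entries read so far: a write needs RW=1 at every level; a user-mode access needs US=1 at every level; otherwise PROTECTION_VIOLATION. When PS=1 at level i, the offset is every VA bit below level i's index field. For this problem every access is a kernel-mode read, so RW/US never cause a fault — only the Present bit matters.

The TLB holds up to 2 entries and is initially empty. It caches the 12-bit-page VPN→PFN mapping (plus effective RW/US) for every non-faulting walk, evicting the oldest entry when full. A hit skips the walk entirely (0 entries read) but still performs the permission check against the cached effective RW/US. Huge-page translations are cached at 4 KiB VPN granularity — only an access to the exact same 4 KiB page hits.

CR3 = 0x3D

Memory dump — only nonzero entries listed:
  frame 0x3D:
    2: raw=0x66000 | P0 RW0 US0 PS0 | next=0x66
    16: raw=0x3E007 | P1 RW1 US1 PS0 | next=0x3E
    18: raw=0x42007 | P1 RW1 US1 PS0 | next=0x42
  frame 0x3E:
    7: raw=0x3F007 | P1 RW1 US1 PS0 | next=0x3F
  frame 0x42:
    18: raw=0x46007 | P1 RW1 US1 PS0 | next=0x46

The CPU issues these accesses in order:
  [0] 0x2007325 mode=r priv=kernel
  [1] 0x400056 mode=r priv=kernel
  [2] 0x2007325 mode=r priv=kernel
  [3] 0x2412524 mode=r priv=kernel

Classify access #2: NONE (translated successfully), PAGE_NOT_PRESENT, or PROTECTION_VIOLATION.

Per-access translation:
#0 VA=0x2007325 (r,kernel):
  [0] read 0x3D idx=16: raw=0x3E007 flags P=1 W=1 U=1 S=0
  [1] read 0x3E idx=7: raw=0x3F007 flags P=1 W=1 U=1 S=0
  ⇒ phys 0x3F325  [2 reads]
#1 VA=0x400056 (r,kernel):
  [0] read 0x3D idx=2: raw=0x66000 flags P=0 W=0 U=0 S=0
  → PAGE_NOT_PRESENT  (1 entries read)
#2 VA=0x2007325 (r,kernel):
  TLB hit vpn=0x2007 → PA=0x3F325
#3 VA=0x2412524 (r,kernel):
  [0] read 0x3D idx=18: raw=0x42007 flags P=1 W=1 U=1 S=0
  [1] read 0x42 idx=18: raw=0x46007 flags P=1 W=1 U=1 S=0
  ⇒ phys 0x46524  [2 reads]

Access #2 fault: NONE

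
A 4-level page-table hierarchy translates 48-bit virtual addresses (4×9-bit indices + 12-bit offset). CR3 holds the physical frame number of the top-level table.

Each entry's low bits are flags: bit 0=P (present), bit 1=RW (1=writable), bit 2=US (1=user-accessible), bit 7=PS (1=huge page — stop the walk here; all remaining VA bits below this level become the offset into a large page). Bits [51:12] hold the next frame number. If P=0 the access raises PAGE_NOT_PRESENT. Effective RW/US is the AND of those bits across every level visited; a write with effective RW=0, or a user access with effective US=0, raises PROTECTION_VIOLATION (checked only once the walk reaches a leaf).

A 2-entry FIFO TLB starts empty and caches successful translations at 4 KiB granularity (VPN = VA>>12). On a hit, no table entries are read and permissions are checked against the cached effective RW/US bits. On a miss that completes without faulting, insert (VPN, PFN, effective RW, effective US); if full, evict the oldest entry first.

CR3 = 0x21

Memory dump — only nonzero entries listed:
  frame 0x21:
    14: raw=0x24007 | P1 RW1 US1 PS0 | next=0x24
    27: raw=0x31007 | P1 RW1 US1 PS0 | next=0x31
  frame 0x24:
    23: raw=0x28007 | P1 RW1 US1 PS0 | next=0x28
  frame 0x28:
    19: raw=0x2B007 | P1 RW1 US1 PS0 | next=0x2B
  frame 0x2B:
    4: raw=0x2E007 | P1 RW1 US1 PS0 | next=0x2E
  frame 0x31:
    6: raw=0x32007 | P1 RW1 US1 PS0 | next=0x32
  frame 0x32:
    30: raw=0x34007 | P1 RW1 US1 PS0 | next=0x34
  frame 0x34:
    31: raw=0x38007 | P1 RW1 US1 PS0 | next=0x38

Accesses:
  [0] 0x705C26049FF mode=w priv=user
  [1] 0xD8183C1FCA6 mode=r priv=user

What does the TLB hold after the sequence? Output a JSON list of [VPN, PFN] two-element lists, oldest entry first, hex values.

Walk each access:
#0 VA=0x705C26049FF (w,user):
  lvl0: tbl 0x21, slot 14 ⇒ 0x24007 (P1/RW1/US1/PS0)
  lvl1: tbl 0x24, slot 23 ⇒ 0x28007 (P1/RW1/US1/PS0)
  lvl2: tbl 0x28, slot 19 ⇒ 0x2B007 (P1/RW1/US1/PS0)
  lvl3: tbl 0x2B, slot 4 ⇒ 0x2E007 (P1/RW1/US1/PS0)
  ✓ 0x2E9FF  — 4 lookups
#1 VA=0xD8183C1FCA6 (r,user):
  lvl0: tbl 0x21, slot 27 ⇒ 0x31007 (P1/RW1/US1/PS0)
  lvl1: tbl 0x31, slot 6 ⇒ 0x32007 (P1/RW1/US1/PS0)
  lvl2: tbl 0x32, slot 30 ⇒ 0x34007 (P1/RW1/US1/PS0)
  lvl3: tbl 0x34, slot 31 ⇒ 0x38007 (P1/RW1/US1/PS0)
  ✓ 0x38CA6  — 4 lookups

TLB: [["0x705C2604", "0x2E"], ["0xD8183C1F", "0x38"]]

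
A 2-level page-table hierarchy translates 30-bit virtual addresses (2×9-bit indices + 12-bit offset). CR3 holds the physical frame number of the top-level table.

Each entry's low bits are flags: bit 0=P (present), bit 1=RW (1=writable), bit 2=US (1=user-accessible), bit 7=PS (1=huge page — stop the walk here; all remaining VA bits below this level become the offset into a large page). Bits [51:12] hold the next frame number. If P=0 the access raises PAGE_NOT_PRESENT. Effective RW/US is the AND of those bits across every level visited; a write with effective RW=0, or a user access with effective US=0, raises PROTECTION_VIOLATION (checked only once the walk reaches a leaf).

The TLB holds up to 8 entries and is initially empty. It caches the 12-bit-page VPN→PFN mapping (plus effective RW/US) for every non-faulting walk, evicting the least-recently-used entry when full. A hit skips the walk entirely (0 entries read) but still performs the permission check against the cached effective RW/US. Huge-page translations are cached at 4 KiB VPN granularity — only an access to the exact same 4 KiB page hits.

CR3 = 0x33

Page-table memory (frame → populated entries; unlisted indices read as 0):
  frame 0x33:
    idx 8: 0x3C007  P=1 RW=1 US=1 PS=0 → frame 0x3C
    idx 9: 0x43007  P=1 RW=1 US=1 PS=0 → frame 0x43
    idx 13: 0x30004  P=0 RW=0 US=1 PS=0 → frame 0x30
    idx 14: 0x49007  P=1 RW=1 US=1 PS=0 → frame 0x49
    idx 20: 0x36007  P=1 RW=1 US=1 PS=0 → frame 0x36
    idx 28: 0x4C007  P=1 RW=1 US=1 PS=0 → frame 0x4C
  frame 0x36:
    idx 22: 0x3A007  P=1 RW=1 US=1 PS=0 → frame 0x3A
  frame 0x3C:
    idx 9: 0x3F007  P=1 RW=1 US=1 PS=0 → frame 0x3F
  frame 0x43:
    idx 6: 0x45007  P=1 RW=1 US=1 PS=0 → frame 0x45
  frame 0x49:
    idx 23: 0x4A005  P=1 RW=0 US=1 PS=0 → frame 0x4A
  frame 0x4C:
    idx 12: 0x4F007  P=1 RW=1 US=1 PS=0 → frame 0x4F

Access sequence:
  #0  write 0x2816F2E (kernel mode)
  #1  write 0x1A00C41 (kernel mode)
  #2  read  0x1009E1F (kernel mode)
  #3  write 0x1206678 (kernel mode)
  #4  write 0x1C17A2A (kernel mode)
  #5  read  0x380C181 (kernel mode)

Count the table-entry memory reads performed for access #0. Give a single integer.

Walk each access:
#0 VA=0x2816F2E (w,kernel):
  [0] read 0x33 idx=20: raw=0x36007 flags P=1 W=1 U=1 S=0
  [1] read 0x36 idx=22: raw=0x3A007 flags P=1 W=1 U=1 S=0
  → PA=0x3AF2E  (2 entries read)
#1 VA=0x1A00C41 (w,kernel):
  [0] read 0x33 idx=13: raw=0x30004 flags P=0 W=0 U=1 S=0
  ✗ PAGE_NOT_PRESENT  [1 reads]
#2 VA=0x1009E1F (r,kernel):
  [0] read 0x33 idx=8: raw=0x3C007 flags P=1 W=1 U=1 S=0
  [1] read 0x3C idx=9: raw=0x3F007 flags P=1 W=1 U=1 S=0
  → PA=0x3FE1F  (2 entries read)
#3 VA=0x1206678 (w,kernel):
  [0] read 0x33 idx=9: raw=0x43007 flags P=1 W=1 U=1 S=0
  [1] read 0x43 idx=6: raw=0x45007 flags P=1 W=1 U=1 S=0
  → PA=0x45678  (2 entries read)
#4 VA=0x1C17A2A (w,kernel):
  [0] read 0x33 idx=14: raw=0x49007 flags P=1 W=1 U=1 S=0
  [1] read 0x49 idx=23: raw=0x4A005 flags P=1 W=0 U=1 S=0
  ✗ PROTECTION_VIOLATION  [2 reads]
#5 VA=0x380C181 (r,kernel):
  [0] read 0x33 idx=28: raw=0x4C007 flags P=1 W=1 U=1 S=0
  [1] read 0x4C idx=12: raw=0x4F007 flags P=1 W=1 U=1 S=0
  → PA=0x4F181  (2 entries read)

Entries read for #0: 2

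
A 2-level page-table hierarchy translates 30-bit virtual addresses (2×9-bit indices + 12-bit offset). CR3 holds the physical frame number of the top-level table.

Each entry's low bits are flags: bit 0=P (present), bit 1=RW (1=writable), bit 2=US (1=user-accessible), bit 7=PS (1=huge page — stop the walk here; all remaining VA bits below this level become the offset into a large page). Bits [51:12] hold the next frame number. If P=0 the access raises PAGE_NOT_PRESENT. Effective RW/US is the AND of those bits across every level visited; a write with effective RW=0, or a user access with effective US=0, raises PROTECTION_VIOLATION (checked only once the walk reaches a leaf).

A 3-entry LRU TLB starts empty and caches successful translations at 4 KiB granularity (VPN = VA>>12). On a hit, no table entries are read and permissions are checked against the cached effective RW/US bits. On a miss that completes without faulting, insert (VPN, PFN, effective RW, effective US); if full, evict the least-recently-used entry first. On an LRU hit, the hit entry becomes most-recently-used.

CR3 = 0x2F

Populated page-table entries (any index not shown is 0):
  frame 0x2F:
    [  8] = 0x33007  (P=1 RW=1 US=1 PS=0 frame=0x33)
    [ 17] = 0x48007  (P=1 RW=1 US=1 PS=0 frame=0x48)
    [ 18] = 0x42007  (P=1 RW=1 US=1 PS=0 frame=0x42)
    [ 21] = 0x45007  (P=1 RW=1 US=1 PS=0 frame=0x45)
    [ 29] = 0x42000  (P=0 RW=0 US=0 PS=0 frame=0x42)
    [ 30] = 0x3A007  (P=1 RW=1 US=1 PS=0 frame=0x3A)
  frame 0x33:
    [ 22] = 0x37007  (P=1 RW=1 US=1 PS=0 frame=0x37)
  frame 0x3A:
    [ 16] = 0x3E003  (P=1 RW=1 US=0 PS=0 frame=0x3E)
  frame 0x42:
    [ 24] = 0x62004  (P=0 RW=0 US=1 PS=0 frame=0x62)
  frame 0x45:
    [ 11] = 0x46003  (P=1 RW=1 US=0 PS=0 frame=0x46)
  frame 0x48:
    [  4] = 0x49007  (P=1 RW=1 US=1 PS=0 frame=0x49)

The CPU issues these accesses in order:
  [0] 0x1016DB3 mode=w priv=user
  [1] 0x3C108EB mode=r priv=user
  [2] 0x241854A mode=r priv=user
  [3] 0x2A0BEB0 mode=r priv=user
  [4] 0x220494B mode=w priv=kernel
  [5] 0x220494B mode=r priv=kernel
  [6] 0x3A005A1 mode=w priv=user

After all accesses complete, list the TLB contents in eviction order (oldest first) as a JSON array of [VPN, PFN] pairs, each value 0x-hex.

Trace:
#0 VA=0x1016DB3 (w,user):
  lvl0: tbl 0x2F, slot 8 ⇒ 0x33007 (P1/RW1/US1/PS0)
  lvl1: tbl 0x33, slot 22 ⇒ 0x37007 (P1/RW1/US1/PS0)
  ⇒ phys 0x37DB3  [2 reads]
#1 VA=0x3C108EB (r,user):
  lvl0: tbl 0x2F, slot 30 ⇒ 0x3A007 (P1/RW1/US1/PS0)
  lvl1: tbl 0x3A, slot 16 ⇒ 0x3E003 (P1/RW1/US0/PS0)
  ⇒ fault: PROTECTION_VIOLATION  — 2 lookups
#2 VA=0x241854A (r,user):
  lvl0: tbl 0x2F, slot 18 ⇒ 0x42007 (P1/RW1/US1/PS0)
  lvl1: tbl 0x42, slot 24 ⇒ 0x62004 (P0/RW0/US1/PS0)
  ⇒ fault: PAGE_NOT_PRESENT  — 2 lookups
#3 VA=0x2A0BEB0 (r,user):
  lvl0: tbl 0x2F, slot 21 ⇒ 0x45007 (P1/RW1/US1/PS0)
  lvl1: tbl 0x45, slot 11 ⇒ 0x46003 (P1/RW1/US0/PS0)
  ⇒ fault: PROTECTION_VIOLATION  — 2 lookups
#4 VA=0x220494B (w,kernel):
  lvl0: tbl 0x2F, slot 17 ⇒ 0x48007 (P1/RW1/US1/PS0)
  lvl1: tbl 0x48, slot 4 ⇒ 0x49007 (P1/RW1/US1/PS0)
  ⇒ phys 0x4994B  [2 reads]
#5 VA=0x220494B (r,kernel):
  TLB hit vpn=0x2204 → PA=0x4994B
#6 VA=0x3A005A1 (w,user):
  lvl0: tbl 0x2F, slot 29 ⇒ 0x42000 (P0/RW0/US0/PS0)
  ⇒ fault: PAGE_NOT_PRESENT  — 1 lookups

TLB: [["0x1016", "0x37"], ["0x2204", "0x49"]]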